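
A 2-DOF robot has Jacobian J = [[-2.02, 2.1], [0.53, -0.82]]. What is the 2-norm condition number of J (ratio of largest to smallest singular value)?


JJ^T eigenvalues: trace(JJ^T) = 9.4437, det(JJ^T) = det(J)^2 = 0.29528356
s_max^2 = (9.4437 + sqrt(88.00233545))/2 = 9.41232800
s_min^2 = (9.4437 - sqrt(88.00233545))/2 = 0.03137200
kappa = s_max/s_min = sqrt(9.41232800/0.03137200) = 17.3212

17.3212


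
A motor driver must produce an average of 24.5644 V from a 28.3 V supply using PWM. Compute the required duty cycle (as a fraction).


D = V_avg/V_supply = 24.5644/28.3 = 0.8680

0.8680


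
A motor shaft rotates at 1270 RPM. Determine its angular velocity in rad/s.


omega = 1270 * 2*pi/60 = 132.9941

132.9941 rad/s


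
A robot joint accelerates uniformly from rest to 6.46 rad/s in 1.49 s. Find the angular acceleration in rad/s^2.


alpha = delta_omega / t = 6.46 / 1.49 = 4.3356

4.3356 rad/s^2


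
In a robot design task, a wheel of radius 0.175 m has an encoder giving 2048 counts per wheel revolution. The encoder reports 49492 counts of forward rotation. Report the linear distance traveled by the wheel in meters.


revs = 49492/2048 = 24.166016
d = revs * 2*pi*r = 24.166016 * 2*pi*0.175 = 26.5719

26.5719 m


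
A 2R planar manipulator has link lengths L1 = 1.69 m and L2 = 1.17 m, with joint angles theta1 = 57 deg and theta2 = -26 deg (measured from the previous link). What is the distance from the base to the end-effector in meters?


x = L1*cos(th1) + L2*cos(th1+th2) = 1.923326
y = L1*sin(th1) + L2*sin(th1+th2) = 2.019948
d = sqrt(x^2 + y^2) = sqrt(3.699183 + 4.080190) = 2.7892

2.7892 m


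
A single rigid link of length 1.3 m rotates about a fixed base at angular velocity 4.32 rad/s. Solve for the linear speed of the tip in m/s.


v = L*omega = 1.3 * 4.32 = 5.6160

5.6160 m/s


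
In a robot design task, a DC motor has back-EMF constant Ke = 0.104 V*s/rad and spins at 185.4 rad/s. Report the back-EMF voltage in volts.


V_emf = Ke * omega = 0.104*185.4 = 19.2816

19.2816 V


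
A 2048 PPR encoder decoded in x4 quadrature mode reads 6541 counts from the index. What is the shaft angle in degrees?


angle = counts * 360 / (PPR*4) = 6541 * 360 / 8192 = 287.4463

287.4463 degrees


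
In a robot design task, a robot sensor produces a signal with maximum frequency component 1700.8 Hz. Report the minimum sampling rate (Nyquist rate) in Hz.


f_s,min = 2*f_max = 2*1700.8 = 3401.6000

3401.6000 Hz


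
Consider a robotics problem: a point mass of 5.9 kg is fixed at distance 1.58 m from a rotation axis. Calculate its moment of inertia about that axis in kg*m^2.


I = m*r^2 = 5.9*1.58^2 = 14.7288

14.7288 kg*m^2


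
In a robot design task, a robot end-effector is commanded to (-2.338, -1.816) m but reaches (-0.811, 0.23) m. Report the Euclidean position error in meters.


dx = -0.811 - (-2.338) = 1.5270, dy = 0.23 - (-1.816) = 2.0460
err = sqrt(2.331729 + 4.186116) = 2.5530

2.5530 m


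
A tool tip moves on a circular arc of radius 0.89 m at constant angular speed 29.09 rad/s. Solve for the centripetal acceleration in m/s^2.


a_c = omega^2 * r = 29.09^2 * 0.89 = 753.1430

753.1430 m/s^2


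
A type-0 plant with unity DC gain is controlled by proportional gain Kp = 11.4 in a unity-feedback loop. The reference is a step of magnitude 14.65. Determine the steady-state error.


e_ss = R/(1 + Kp) = 14.65/(1 + 11.4) = 14.65/12.4000 = 1.1815

1.1815


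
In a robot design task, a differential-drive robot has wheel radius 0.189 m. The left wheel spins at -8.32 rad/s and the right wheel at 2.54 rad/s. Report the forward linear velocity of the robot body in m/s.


v = r*(wR + wL)/2 = 0.189*(2.54 + -8.32)/2 = -0.5462

-0.5462 m/s


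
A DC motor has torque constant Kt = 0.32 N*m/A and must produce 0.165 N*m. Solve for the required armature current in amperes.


I = tau / Kt = 0.165/0.32 = 0.5156

0.5156 A


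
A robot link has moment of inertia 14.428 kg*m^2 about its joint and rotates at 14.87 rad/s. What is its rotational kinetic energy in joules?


KE = (1/2)*I*omega^2 = 0.5*14.428*14.87^2 = 1595.1373

1595.1373 J


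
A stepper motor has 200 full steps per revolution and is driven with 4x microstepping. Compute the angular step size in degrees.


step = 360/(200*4) = 360/800 = 0.4500

0.4500 degrees


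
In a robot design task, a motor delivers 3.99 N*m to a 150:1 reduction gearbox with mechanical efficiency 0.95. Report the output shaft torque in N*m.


tau_out = tau_in * N * eta = 3.99 * 150 * 0.95 = 568.5750

568.5750 N*m


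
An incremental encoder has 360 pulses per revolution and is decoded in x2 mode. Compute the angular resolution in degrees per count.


resolution = 360 / (PPR * 2) = 360 / 720 = 0.5000

0.5000 degrees


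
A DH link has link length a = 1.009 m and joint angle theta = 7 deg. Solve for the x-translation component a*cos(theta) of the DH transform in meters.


a*cos(theta) = 1.009*cos(7 deg) = 1.0015

1.0015 m


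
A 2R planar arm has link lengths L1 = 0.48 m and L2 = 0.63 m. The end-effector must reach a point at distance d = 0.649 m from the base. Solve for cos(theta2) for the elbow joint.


cos(th2) = (d^2 - L1^2 - L2^2)/(2*L1*L2) = (0.649^2 - 0.48^2 - 0.63^2)/(2*0.48*0.63) = -0.3408

-0.3408


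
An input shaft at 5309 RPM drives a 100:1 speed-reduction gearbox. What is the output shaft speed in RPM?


omega_out = omega_in / N = 5309 / 100 = 53.0900

53.0900 RPM


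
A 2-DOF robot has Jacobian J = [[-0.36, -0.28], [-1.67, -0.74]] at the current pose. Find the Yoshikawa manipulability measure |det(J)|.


det(J) = -0.36*-0.74 - (-0.28)*(-1.67) = -0.2012
|det(J)| = 0.2012

0.2012


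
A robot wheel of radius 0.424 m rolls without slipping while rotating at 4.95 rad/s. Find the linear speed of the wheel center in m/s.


v = omega * r = 4.95 * 0.424 = 2.0988

2.0988 m/s


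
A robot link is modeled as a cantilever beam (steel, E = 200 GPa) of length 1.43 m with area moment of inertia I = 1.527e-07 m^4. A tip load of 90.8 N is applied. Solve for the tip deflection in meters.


delta = F*L^3/(3*E*I) = 90.8*1.43^3/(3*2.000e+11*1.527e-07)
      = 265.5179956/91620 = 0.0029

0.0029 m


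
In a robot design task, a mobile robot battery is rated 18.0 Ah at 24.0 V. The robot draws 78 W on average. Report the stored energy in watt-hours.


E = capacity * V = 18.0*24.0 = 432.0000

432.0000 Wh


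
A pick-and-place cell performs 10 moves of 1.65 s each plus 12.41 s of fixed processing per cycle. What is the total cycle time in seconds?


T = 10*1.65 + 12.41 = 28.9100

28.9100 s


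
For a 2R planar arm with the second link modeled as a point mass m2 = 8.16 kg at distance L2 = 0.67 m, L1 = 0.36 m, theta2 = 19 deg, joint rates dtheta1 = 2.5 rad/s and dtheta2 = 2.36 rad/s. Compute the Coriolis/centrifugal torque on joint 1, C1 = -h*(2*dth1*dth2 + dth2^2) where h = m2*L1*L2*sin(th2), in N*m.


h = m2*L1*L2*sin(th2) = 8.16*0.36*0.67*sin(19 deg) = 0.640781
C1 = -h*(2*2.5*2.36 + 2.36^2) = -0.640781*17.3696 = -11.1301

-11.1301 N*m


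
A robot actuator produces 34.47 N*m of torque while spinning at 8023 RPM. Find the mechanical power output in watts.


omega = 8023 * 2*pi/60 = 840.166595 rad/s
P = tau * omega = 34.47 * 840.166595 = 28960.5425

28960.5425 W


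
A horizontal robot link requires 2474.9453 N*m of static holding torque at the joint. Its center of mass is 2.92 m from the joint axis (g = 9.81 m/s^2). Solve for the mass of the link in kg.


m = tau / (g*L) = 2474.9453 / (9.81 * 2.92) = 86.4000

86.4000 kg


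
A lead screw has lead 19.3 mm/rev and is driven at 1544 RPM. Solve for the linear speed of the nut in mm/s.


v = lead * (RPM/60) = 19.3*1544/60 = 496.6533

496.6533 mm/s


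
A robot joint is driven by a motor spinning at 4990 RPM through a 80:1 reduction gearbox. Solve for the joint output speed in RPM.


omega_joint = omega_motor / N = 4990 / 80 = 62.3750

62.3750 RPM


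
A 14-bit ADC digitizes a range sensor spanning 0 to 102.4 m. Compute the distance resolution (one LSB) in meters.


res = range / 2^n = 102.4/2^14 = 102.4/16384 = 0.0063

0.0063 m


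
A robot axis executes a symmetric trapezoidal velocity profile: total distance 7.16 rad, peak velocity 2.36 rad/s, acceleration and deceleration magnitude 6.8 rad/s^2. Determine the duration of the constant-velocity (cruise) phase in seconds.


t_acc = v/a = 0.347059 s, d_acc = v^2/(2a) = 0.409529 rad each
d_cruise = 7.16 - 2*0.409529 = 6.340942 rad
t_cruise = d_cruise/v = 6.340942/2.36 = 2.6868

2.6868 s


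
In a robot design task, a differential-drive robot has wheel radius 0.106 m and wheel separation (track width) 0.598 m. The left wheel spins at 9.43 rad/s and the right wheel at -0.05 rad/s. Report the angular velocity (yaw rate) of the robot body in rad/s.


omega = r*(wR - wL)/L = 0.106*(-0.05 - (9.43))/0.598 = -1.6804

-1.6804 rad/s


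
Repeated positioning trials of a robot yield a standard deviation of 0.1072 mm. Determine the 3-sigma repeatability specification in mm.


repeatability = 3*sigma = 3*0.1072 = 0.3216

0.3216 mm


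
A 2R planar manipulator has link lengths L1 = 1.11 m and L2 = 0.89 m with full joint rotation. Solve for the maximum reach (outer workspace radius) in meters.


r_max = L1 + L2 = 1.11 + 0.89 = 2.0000

2.0000 m


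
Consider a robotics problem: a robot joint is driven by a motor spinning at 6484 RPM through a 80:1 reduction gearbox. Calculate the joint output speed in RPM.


omega_joint = omega_motor / N = 6484 / 80 = 81.0500

81.0500 RPM


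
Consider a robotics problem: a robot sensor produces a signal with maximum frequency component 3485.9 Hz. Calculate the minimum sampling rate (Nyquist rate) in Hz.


f_s,min = 2*f_max = 2*3485.9 = 6971.8000

6971.8000 Hz


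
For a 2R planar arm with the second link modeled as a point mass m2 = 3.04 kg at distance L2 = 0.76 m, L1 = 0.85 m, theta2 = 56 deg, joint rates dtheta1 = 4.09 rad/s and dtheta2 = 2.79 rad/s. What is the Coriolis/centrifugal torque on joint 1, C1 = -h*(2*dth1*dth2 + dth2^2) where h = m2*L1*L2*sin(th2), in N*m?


h = m2*L1*L2*sin(th2) = 3.04*0.85*0.76*sin(56 deg) = 1.628097
C1 = -h*(2*4.09*2.79 + 2.79^2) = -1.628097*30.6063 = -49.8300

-49.8300 N*m


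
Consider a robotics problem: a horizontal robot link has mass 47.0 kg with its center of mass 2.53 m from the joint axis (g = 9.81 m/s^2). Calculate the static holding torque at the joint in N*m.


tau = m*g*L = 47.0 * 9.81 * 2.53 = 1166.5071

1166.5071 N*m


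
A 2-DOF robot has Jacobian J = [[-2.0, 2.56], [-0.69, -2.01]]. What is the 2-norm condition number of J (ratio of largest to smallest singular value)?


JJ^T eigenvalues: trace(JJ^T) = 15.0698, det(JJ^T) = det(J)^2 = 33.48242496
s_max^2 = (15.0698 + sqrt(93.16917220))/2 = 12.36110897
s_min^2 = (15.0698 - sqrt(93.16917220))/2 = 2.70869103
kappa = s_max/s_min = sqrt(12.36110897/2.70869103) = 2.1362

2.1362


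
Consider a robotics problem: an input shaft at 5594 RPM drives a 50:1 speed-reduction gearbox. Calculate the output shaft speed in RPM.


omega_out = omega_in / N = 5594 / 50 = 111.8800

111.8800 RPM


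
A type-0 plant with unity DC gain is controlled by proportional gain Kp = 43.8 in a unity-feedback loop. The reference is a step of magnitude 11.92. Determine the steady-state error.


e_ss = R/(1 + Kp) = 11.92/(1 + 43.8) = 11.92/44.8000 = 0.2661

0.2661


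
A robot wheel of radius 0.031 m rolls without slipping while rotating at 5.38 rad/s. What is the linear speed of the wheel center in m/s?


v = omega * r = 5.38 * 0.031 = 0.1668

0.1668 m/s


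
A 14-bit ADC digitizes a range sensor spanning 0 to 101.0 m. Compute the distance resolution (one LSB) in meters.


res = range / 2^n = 101.0/2^14 = 101.0/16384 = 0.0062

0.0062 m


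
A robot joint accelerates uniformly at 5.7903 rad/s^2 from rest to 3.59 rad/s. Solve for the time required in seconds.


t = delta_omega / alpha = 3.59 / 5.7903 = 0.6200

0.6200 s


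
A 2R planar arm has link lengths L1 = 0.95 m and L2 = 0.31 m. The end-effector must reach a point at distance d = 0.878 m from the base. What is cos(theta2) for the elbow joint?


cos(th2) = (d^2 - L1^2 - L2^2)/(2*L1*L2) = (0.878^2 - 0.95^2 - 0.31^2)/(2*0.95*0.31) = -0.3866

-0.3866


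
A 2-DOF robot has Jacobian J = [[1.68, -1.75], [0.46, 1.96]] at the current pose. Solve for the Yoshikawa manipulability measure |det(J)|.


det(J) = 1.68*1.96 - (-1.75)*(0.46) = 4.0978
|det(J)| = 4.0978

4.0978


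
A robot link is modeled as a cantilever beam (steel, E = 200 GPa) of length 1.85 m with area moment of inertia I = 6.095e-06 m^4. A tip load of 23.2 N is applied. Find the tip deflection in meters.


delta = F*L^3/(3*E*I) = 23.2*1.85^3/(3*2.000e+11*6.095e-06)
      = 146.8937/3657000 = 4.0168e-05

4.0168e-05 m


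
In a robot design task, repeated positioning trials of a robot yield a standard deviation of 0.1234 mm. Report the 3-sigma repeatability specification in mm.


repeatability = 3*sigma = 3*0.1234 = 0.3702

0.3702 mm


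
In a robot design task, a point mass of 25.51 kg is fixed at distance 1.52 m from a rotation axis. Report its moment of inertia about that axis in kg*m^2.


I = m*r^2 = 25.51*1.52^2 = 58.9383

58.9383 kg*m^2


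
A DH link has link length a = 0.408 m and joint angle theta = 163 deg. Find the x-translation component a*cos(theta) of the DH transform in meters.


a*cos(theta) = 0.408*cos(163 deg) = -0.3902

-0.3902 m


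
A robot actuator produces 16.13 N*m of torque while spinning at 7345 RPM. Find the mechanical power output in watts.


omega = 7345 * 2*pi/60 = 769.166601 rad/s
P = tau * omega = 16.13 * 769.166601 = 12406.6573

12406.6573 W


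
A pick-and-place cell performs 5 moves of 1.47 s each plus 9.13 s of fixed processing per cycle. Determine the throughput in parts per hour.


T_cycle = 5*1.47 + 9.13 = 16.4800 s
rate = 3600/T = 218.4466

218.4466 parts/hour


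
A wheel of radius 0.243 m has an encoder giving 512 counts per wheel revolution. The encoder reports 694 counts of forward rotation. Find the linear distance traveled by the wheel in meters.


revs = 694/512 = 1.355469
d = revs * 2*pi*r = 1.355469 * 2*pi*0.243 = 2.0695

2.0695 m


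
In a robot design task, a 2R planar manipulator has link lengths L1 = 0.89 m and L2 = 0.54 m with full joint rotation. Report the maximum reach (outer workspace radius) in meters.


r_max = L1 + L2 = 0.89 + 0.54 = 1.4300

1.4300 m


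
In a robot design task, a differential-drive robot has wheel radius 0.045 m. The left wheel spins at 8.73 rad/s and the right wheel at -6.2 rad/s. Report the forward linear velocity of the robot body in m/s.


v = r*(wR + wL)/2 = 0.045*(-6.2 + 8.73)/2 = 0.0569

0.0569 m/s


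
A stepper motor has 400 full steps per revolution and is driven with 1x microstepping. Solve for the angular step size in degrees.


step = 360/(400*1) = 360/400 = 0.9000

0.9000 degrees


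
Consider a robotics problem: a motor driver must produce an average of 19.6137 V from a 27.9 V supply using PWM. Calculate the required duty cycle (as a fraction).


D = V_avg/V_supply = 19.6137/27.9 = 0.7030

0.7030


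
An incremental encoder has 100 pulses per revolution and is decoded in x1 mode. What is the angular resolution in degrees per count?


resolution = 360 / (PPR * 1) = 360 / 100 = 3.6000

3.6000 degrees


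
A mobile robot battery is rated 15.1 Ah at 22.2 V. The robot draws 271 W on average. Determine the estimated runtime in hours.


E = 15.1*22.2 = 335.2200 Wh
t = E/P = 335.2200/271 = 1.2370

1.2370 hours


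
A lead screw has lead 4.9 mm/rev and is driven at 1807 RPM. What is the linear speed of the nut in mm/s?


v = lead * (RPM/60) = 4.9*1807/60 = 147.5717

147.5717 mm/s


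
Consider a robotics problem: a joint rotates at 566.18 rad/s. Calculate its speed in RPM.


RPM = 566.18 * 60/(2*pi) = 5406.6207

5406.6207 RPM


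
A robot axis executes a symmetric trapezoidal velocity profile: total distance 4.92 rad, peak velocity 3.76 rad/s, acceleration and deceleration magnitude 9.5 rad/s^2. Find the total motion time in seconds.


t_acc = v/a = 3.76/9.5 = 0.395789 s
d_acc = v^2/(2a) = 0.744084 rad (each ramp)
d_cruise = 4.92 - 2*0.744084 = 3.431832 rad
t_cruise = 3.431832/3.76 = 0.912721 s
t_total = 2*0.395789 + 0.912721 = 1.7043

1.7043 s


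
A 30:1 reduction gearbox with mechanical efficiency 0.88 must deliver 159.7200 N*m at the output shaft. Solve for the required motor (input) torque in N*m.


tau_in = tau_out / (N * eta) = 159.7200 / (30 * 0.88) = 6.0500

6.0500 N*m


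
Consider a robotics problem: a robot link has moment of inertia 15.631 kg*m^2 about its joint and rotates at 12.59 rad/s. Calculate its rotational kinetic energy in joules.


KE = (1/2)*I*omega^2 = 0.5*15.631*12.59^2 = 1238.8201

1238.8201 J


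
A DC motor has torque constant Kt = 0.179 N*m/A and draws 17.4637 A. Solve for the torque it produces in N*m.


tau = Kt * I = 0.179*17.4637 = 3.1260

3.1260 N*m


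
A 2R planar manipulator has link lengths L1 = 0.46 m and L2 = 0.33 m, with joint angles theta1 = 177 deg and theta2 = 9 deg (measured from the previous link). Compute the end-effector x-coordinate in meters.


x = L1*cos(th1) + L2*cos(th1+th2) = 0.46*cos(177 deg) + 0.33*cos(186 deg) = -0.7876

-0.7876 m


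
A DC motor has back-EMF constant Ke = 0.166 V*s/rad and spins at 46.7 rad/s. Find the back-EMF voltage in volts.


V_emf = Ke * omega = 0.166*46.7 = 7.7522

7.7522 V


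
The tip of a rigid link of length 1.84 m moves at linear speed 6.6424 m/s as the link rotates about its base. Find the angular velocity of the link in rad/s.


omega = v / L = 6.6424 / 1.84 = 3.6100

3.6100 rad/s


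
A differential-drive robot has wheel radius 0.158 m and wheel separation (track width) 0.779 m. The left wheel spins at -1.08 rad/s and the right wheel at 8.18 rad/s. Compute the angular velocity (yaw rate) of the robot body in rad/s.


omega = r*(wR - wL)/L = 0.158*(8.18 - (-1.08))/0.779 = 1.8782

1.8782 rad/s


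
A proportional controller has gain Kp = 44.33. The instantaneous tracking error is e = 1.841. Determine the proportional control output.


u_P = Kp * e = 44.33 * 1.841 = 81.6115

81.6115


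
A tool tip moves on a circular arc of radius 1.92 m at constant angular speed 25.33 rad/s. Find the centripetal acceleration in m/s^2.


a_c = omega^2 * r = 25.33^2 * 1.92 = 1231.8891

1231.8891 m/s^2


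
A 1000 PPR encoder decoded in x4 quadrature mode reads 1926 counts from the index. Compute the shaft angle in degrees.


angle = counts * 360 / (PPR*4) = 1926 * 360 / 4000 = 173.3400

173.3400 degrees


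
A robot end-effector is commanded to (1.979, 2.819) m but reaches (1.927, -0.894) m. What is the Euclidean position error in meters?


dx = 1.927 - (1.979) = -0.0520, dy = -0.894 - (2.819) = -3.7130
err = sqrt(0.002704 + 13.786369) = 3.7134

3.7134 m


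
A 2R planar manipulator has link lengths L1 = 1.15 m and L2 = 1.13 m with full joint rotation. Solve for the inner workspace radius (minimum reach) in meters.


r_min = |L1 - L2| = |1.15 - 1.13| = 0.0200

0.0200 m


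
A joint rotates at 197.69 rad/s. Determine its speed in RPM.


RPM = 197.69 * 60/(2*pi) = 1887.8004

1887.8004 RPM


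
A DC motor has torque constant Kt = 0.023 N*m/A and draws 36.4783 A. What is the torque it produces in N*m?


tau = Kt * I = 0.023*36.4783 = 0.8390

0.8390 N*m


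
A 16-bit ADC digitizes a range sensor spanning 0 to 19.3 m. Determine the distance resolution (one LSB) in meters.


res = range / 2^n = 19.3/2^16 = 19.3/65536 = 2.9449e-04

2.9449e-04 m


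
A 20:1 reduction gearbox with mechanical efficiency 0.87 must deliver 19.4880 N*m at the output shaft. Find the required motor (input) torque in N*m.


tau_in = tau_out / (N * eta) = 19.4880 / (20 * 0.87) = 1.1200

1.1200 N*m


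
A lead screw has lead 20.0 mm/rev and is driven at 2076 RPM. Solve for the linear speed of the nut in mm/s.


v = lead * (RPM/60) = 20.0*2076/60 = 692.0000

692.0000 mm/s


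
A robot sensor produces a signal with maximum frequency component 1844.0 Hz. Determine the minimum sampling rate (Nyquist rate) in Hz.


f_s,min = 2*f_max = 2*1844.0 = 3688.0000

3688.0000 Hz


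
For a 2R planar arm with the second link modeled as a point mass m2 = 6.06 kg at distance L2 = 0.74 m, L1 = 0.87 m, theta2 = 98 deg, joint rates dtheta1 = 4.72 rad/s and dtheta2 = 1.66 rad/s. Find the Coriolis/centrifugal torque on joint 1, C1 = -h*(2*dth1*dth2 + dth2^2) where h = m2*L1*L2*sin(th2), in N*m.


h = m2*L1*L2*sin(th2) = 6.06*0.87*0.74*sin(98 deg) = 3.863460
C1 = -h*(2*4.72*1.66 + 1.66^2) = -3.863460*18.4260 = -71.1881

-71.1881 N*m


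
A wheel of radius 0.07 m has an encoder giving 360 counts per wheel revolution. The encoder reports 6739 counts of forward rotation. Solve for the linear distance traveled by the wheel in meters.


revs = 6739/360 = 18.719444
d = revs * 2*pi*r = 18.719444 * 2*pi*0.07 = 8.2332

8.2332 m


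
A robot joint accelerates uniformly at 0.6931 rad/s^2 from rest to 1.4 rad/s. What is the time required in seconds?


t = delta_omega / alpha = 1.4 / 0.6931 = 2.0199

2.0199 s


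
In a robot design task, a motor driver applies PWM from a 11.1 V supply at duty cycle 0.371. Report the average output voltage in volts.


V_avg = V_supply * D = 11.1*0.371 = 4.1181

4.1181 V


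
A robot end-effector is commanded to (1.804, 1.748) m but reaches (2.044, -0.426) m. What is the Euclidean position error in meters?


dx = 2.044 - (1.804) = 0.2400, dy = -0.426 - (1.748) = -2.1740
err = sqrt(0.057600 + 4.726276) = 2.1872

2.1872 m


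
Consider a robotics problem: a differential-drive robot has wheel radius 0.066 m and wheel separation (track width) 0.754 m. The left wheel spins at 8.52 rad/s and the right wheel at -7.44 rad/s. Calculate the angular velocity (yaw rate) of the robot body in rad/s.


omega = r*(wR - wL)/L = 0.066*(-7.44 - (8.52))/0.754 = -1.3970

-1.3970 rad/s


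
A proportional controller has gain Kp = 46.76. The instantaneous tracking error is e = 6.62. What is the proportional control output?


u_P = Kp * e = 46.76 * 6.62 = 309.5512

309.5512


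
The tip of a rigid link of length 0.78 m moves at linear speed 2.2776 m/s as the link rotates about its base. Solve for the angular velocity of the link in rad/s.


omega = v / L = 2.2776 / 0.78 = 2.9200

2.9200 rad/s


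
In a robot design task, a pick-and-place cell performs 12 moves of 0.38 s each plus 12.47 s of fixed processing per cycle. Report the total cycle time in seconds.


T = 12*0.38 + 12.47 = 17.0300

17.0300 s


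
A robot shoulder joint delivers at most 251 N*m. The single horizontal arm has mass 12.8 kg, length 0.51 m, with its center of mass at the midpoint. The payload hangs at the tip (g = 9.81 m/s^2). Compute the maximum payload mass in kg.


tau_arm = m_arm*g*(L/2) = 12.8*9.81*0.51/2 = 32.0198 N*m
tau_payload = tau_max - tau_arm = 251 - 32.0198 = 218.9802
m_payload = tau_payload / (g*L) = 218.9802 / (9.81*0.51) = 43.7689

43.7689 kg


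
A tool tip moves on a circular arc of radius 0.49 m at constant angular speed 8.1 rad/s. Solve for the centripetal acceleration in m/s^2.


a_c = omega^2 * r = 8.1^2 * 0.49 = 32.1489

32.1489 m/s^2


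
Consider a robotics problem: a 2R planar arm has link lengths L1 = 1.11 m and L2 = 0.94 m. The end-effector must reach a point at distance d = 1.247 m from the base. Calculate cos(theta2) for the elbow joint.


cos(th2) = (d^2 - L1^2 - L2^2)/(2*L1*L2) = (1.247^2 - 1.11^2 - 0.94^2)/(2*1.11*0.94) = -0.2687

-0.2687


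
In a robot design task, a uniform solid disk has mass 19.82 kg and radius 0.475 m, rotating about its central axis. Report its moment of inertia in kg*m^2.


I = (1/2)*m*R^2 = 0.5*19.82*0.475^2 = 2.2359

2.2359 kg*m^2


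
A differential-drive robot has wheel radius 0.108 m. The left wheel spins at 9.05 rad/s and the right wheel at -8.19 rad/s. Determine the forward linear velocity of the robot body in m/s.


v = r*(wR + wL)/2 = 0.108*(-8.19 + 9.05)/2 = 0.0464

0.0464 m/s


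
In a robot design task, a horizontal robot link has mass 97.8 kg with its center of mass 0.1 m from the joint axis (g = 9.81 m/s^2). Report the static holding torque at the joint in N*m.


tau = m*g*L = 97.8 * 9.81 * 0.1 = 95.9418

95.9418 N*m


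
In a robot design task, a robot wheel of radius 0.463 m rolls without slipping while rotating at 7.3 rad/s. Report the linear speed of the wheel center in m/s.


v = omega * r = 7.3 * 0.463 = 3.3799

3.3799 m/s


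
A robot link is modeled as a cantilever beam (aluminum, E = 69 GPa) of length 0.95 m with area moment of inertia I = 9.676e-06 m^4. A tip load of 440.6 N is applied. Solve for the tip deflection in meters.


delta = F*L^3/(3*E*I) = 440.6*0.95^3/(3*6.900e+10*9.676e-06)
      = 377.759425/2002932 = 1.8860e-04

1.8860e-04 m


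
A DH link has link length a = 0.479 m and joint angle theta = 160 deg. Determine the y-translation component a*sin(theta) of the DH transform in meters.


a*sin(theta) = 0.479*sin(160 deg) = 0.1638

0.1638 m


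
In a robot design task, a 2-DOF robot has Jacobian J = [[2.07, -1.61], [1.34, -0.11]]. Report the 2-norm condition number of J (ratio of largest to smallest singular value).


JJ^T eigenvalues: trace(JJ^T) = 8.6847, det(JJ^T) = det(J)^2 = 3.72374209
s_max^2 = (8.6847 + sqrt(60.52904573))/2 = 8.23237075
s_min^2 = (8.6847 - sqrt(60.52904573))/2 = 0.45232925
kappa = s_max/s_min = sqrt(8.23237075/0.45232925) = 4.2661

4.2661


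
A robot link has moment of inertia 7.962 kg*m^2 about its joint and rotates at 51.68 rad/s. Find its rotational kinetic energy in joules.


KE = (1/2)*I*omega^2 = 0.5*7.962*51.68^2 = 10632.5440

10632.5440 J


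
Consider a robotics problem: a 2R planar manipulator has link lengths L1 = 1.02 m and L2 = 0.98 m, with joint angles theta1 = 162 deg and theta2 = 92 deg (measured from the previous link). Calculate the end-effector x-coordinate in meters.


x = L1*cos(th1) + L2*cos(th1+th2) = 1.02*cos(162 deg) + 0.98*cos(254 deg) = -1.2402

-1.2402 m


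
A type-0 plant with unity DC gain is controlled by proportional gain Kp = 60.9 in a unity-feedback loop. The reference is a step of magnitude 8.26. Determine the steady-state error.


e_ss = R/(1 + Kp) = 8.26/(1 + 60.9) = 8.26/61.9000 = 0.1334

0.1334


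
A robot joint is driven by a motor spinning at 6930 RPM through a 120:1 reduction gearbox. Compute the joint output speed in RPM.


omega_joint = omega_motor / N = 6930 / 120 = 57.7500

57.7500 RPM


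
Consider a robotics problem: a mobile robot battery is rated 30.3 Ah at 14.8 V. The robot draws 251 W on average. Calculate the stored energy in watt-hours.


E = capacity * V = 30.3*14.8 = 448.4400

448.4400 Wh


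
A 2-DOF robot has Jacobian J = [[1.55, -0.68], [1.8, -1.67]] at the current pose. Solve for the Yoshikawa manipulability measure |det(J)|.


det(J) = 1.55*-1.67 - (-0.68)*(1.8) = -1.3645
|det(J)| = 1.3645

1.3645


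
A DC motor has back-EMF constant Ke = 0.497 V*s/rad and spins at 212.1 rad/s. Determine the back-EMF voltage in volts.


V_emf = Ke * omega = 0.497*212.1 = 105.4137

105.4137 V


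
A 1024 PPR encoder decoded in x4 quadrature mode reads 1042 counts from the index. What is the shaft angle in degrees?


angle = counts * 360 / (PPR*4) = 1042 * 360 / 4096 = 91.5820

91.5820 degrees


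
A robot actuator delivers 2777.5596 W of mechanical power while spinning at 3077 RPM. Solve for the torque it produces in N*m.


omega = 3077 * 2*pi/60 = 322.222687 rad/s
tau = P / omega = 2777.5596 / 322.222687 = 8.6200

8.6200 N*m


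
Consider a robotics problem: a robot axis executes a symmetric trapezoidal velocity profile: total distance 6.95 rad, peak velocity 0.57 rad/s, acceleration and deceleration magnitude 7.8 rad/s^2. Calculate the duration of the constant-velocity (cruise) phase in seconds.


t_acc = v/a = 0.073077 s, d_acc = v^2/(2a) = 0.020827 rad each
d_cruise = 6.95 - 2*0.020827 = 6.908346 rad
t_cruise = d_cruise/v = 6.908346/0.57 = 12.1199

12.1199 s


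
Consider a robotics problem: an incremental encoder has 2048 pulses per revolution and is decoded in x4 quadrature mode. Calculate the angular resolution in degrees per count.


resolution = 360 / (PPR * 4) = 360 / 8192 = 0.0439

0.0439 degrees


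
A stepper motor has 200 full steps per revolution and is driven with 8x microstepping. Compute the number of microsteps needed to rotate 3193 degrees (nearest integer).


step_size = 360/(200*8) = 360/1600 = 0.225000 deg
n = 3193/(360/1600) = 3193*1600/360 = 14191.1111 -> 14191

14191 steps


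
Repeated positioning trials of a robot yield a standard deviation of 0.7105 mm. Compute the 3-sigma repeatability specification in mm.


repeatability = 3*sigma = 3*0.7105 = 2.1315

2.1315 mm


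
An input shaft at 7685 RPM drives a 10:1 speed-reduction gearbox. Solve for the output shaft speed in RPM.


omega_out = omega_in / N = 7685 / 10 = 768.5000

768.5000 RPM


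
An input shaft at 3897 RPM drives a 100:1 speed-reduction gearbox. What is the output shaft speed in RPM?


omega_out = omega_in / N = 3897 / 100 = 38.9700

38.9700 RPM


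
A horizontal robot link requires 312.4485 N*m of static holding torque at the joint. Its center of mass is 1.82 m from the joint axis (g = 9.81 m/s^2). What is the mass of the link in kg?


m = tau / (g*L) = 312.4485 / (9.81 * 1.82) = 17.5000

17.5000 kg


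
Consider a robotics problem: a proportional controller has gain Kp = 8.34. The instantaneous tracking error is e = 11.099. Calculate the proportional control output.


u_P = Kp * e = 8.34 * 11.099 = 92.5657

92.5657


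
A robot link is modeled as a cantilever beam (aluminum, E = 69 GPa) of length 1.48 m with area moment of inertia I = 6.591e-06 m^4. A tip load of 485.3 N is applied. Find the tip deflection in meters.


delta = F*L^3/(3*E*I) = 485.3*1.48^3/(3*6.900e+10*6.591e-06)
      = 1573.2416576/1364337 = 0.0012

0.0012 m


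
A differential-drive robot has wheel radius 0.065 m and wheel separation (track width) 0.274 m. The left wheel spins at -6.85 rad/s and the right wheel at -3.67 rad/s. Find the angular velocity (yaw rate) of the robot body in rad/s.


omega = r*(wR - wL)/L = 0.065*(-3.67 - (-6.85))/0.274 = 0.7544

0.7544 rad/s


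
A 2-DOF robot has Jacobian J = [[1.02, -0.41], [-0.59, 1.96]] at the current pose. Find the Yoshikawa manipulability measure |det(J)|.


det(J) = 1.02*1.96 - (-0.41)*(-0.59) = 1.7573
|det(J)| = 1.7573

1.7573


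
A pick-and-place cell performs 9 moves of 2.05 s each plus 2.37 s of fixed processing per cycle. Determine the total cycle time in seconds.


T = 9*2.05 + 2.37 = 20.8200

20.8200 s


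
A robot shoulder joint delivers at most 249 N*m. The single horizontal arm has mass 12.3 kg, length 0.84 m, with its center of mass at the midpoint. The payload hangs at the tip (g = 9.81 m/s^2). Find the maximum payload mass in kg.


tau_arm = m_arm*g*(L/2) = 12.3*9.81*0.84/2 = 50.6785 N*m
tau_payload = tau_max - tau_arm = 249 - 50.6785 = 198.3215
m_payload = tau_payload / (g*L) = 198.3215 / (9.81*0.84) = 24.0670

24.0670 kg


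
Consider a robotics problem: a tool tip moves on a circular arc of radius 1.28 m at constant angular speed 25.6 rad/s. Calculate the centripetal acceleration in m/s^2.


a_c = omega^2 * r = 25.6^2 * 1.28 = 838.8608

838.8608 m/s^2


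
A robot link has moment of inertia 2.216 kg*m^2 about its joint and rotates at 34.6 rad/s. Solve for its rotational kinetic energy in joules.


KE = (1/2)*I*omega^2 = 0.5*2.216*34.6^2 = 1326.4533

1326.4533 J


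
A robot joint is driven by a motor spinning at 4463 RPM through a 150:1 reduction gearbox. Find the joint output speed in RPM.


omega_joint = omega_motor / N = 4463 / 150 = 29.7533

29.7533 RPM


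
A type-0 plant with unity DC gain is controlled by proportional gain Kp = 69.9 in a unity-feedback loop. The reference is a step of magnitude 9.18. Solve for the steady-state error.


e_ss = R/(1 + Kp) = 9.18/(1 + 69.9) = 9.18/70.9000 = 0.1295

0.1295


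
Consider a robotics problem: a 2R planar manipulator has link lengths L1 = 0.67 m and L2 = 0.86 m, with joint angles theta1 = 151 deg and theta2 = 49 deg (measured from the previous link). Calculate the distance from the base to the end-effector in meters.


x = L1*cos(th1) + L2*cos(th1+th2) = -1.394131
y = L1*sin(th1) + L2*sin(th1+th2) = 0.030685
d = sqrt(x^2 + y^2) = sqrt(1.943601 + 9.415692e-04) = 1.3945

1.3945 m


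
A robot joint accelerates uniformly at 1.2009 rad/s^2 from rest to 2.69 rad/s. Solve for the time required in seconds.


t = delta_omega / alpha = 2.69 / 1.2009 = 2.2400

2.2400 s


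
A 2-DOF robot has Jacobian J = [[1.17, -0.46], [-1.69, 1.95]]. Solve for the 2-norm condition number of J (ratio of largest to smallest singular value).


JJ^T eigenvalues: trace(JJ^T) = 8.2391, det(JJ^T) = det(J)^2 = 2.26231681
s_max^2 = (8.2391 + sqrt(58.83350157))/2 = 7.95469998
s_min^2 = (8.2391 - sqrt(58.83350157))/2 = 0.28440002
kappa = s_max/s_min = sqrt(7.95469998/0.28440002) = 5.2887

5.2887


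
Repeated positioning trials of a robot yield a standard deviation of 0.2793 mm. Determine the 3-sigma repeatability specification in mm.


repeatability = 3*sigma = 3*0.2793 = 0.8379

0.8379 mm


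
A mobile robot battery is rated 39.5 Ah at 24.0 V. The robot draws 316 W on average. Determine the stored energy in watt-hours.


E = capacity * V = 39.5*24.0 = 948.0000

948.0000 Wh


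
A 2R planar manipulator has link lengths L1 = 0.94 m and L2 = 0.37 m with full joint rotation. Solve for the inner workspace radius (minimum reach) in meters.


r_min = |L1 - L2| = |0.94 - 0.37| = 0.5700

0.5700 m


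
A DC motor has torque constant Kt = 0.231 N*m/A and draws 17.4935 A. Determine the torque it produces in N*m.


tau = Kt * I = 0.231*17.4935 = 4.0410

4.0410 N*m


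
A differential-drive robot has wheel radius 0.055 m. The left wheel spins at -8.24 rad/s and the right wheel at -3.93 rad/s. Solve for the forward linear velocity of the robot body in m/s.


v = r*(wR + wL)/2 = 0.055*(-3.93 + -8.24)/2 = -0.3347

-0.3347 m/s


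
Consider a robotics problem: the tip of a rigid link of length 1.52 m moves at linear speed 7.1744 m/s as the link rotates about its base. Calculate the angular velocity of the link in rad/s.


omega = v / L = 7.1744 / 1.52 = 4.7200

4.7200 rad/s


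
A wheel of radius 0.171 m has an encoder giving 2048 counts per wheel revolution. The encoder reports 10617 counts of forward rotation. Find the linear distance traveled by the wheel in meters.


revs = 10617/2048 = 5.184082
d = revs * 2*pi*r = 5.184082 * 2*pi*0.171 = 5.5699

5.5699 m


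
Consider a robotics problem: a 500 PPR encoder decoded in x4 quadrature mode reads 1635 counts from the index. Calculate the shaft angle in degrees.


angle = counts * 360 / (PPR*4) = 1635 * 360 / 2000 = 294.3000

294.3000 degrees


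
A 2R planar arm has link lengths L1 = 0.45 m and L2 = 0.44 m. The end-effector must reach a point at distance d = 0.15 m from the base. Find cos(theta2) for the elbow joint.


cos(th2) = (d^2 - L1^2 - L2^2)/(2*L1*L2) = (0.15^2 - 0.45^2 - 0.44^2)/(2*0.45*0.44) = -0.9434

-0.9434


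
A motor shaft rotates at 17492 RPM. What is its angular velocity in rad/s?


omega = 17492 * 2*pi/60 = 1831.7580

1831.7580 rad/s


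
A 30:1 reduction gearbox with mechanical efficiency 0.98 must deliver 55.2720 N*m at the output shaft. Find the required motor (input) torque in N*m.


tau_in = tau_out / (N * eta) = 55.2720 / (30 * 0.98) = 1.8800

1.8800 N*m


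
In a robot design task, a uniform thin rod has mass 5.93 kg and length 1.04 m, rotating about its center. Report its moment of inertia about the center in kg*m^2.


I = (1/12)*m*L^2 = (1/12)*5.93*1.04^2 = 0.5345

0.5345 kg*m^2


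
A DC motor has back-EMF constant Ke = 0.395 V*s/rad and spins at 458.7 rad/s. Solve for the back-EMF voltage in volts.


V_emf = Ke * omega = 0.395*458.7 = 181.1865

181.1865 V


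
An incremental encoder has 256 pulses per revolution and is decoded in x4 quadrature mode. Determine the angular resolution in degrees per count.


resolution = 360 / (PPR * 4) = 360 / 1024 = 0.3516

0.3516 degrees


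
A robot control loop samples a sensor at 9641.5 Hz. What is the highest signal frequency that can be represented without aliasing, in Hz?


f_max = f_s/2 = 9641.5/2 = 4820.7500

4820.7500 Hz


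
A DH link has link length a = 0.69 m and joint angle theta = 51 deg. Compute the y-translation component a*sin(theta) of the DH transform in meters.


a*sin(theta) = 0.69*sin(51 deg) = 0.5362

0.5362 m


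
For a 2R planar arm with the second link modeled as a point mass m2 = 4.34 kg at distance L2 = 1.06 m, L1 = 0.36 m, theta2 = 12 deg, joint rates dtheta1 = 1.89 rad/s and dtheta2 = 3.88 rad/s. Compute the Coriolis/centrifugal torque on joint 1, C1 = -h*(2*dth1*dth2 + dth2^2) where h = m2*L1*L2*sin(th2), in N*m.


h = m2*L1*L2*sin(th2) = 4.34*0.36*1.06*sin(12 deg) = 0.344332
C1 = -h*(2*1.89*3.88 + 3.88^2) = -0.344332*29.7208 = -10.2338

-10.2338 N*m


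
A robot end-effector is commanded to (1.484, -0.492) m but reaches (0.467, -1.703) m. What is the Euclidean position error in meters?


dx = 0.467 - (1.484) = -1.0170, dy = -1.703 - (-0.492) = -1.2110
err = sqrt(1.034289 + 1.466521) = 1.5814

1.5814 m


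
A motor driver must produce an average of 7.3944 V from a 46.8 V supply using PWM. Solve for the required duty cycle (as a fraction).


D = V_avg/V_supply = 7.3944/46.8 = 0.1580

0.1580


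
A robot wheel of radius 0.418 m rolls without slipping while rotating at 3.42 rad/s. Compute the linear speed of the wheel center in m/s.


v = omega * r = 3.42 * 0.418 = 1.4296

1.4296 m/s


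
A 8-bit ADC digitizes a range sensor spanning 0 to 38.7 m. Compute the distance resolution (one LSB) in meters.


res = range / 2^n = 38.7/2^8 = 38.7/256 = 0.1512

0.1512 m


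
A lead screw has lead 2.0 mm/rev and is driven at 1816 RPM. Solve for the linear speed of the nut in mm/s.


v = lead * (RPM/60) = 2.0*1816/60 = 60.5333

60.5333 mm/s


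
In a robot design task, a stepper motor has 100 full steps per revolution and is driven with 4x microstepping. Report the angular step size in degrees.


step = 360/(100*4) = 360/400 = 0.9000

0.9000 degrees


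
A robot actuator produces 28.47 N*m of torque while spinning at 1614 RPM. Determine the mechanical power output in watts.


omega = 1614 * 2*pi/60 = 169.017685 rad/s
P = tau * omega = 28.47 * 169.017685 = 4811.9335

4811.9335 W


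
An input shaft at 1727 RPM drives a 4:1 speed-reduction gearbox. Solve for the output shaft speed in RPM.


omega_out = omega_in / N = 1727 / 4 = 431.7500

431.7500 RPM


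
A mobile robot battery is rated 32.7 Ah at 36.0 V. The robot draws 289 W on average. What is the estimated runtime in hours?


E = 32.7*36.0 = 1177.2000 Wh
t = E/P = 1177.2000/289 = 4.0734

4.0734 hours


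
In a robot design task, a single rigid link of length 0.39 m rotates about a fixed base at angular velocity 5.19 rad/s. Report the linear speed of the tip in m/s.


v = L*omega = 0.39 * 5.19 = 2.0241

2.0241 m/s


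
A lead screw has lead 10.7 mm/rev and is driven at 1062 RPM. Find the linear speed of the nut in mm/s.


v = lead * (RPM/60) = 10.7*1062/60 = 189.3900

189.3900 mm/s


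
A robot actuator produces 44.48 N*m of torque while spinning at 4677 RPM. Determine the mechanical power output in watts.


omega = 4677 * 2*pi/60 = 489.774295 rad/s
P = tau * omega = 44.48 * 489.774295 = 21785.1606

21785.1606 W
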